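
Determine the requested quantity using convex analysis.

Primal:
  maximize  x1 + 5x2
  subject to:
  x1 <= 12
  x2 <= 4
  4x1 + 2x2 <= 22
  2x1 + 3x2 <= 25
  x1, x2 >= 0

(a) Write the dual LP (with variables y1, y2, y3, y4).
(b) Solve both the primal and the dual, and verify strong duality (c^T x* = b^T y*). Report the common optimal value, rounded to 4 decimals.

The standard primal-dual pair for 'max c^T x s.t. A x <= b, x >= 0' is:
  Dual:  min b^T y  s.t.  A^T y >= c,  y >= 0.

So the dual LP is:
  minimize  12y1 + 4y2 + 22y3 + 25y4
  subject to:
    y1 + 4y3 + 2y4 >= 1
    y2 + 2y3 + 3y4 >= 5
    y1, y2, y3, y4 >= 0

Solving the primal: x* = (3.5, 4).
  primal value c^T x* = 23.5.
Solving the dual: y* = (0, 4.5, 0.25, 0).
  dual value b^T y* = 23.5.
Strong duality: c^T x* = b^T y*. Confirmed.

23.5


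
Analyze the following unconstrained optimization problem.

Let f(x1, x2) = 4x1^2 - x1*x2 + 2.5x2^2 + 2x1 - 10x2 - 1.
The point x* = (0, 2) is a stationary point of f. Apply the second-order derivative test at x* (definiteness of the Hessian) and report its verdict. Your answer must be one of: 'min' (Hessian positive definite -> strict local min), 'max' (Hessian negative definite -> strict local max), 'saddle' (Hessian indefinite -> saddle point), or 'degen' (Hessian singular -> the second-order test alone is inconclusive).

Compute the Hessian H = grad^2 f:
  H = [[8, -1], [-1, 5]]
Verify stationarity: grad f(x*) = H x* + g = (0, 0).
Eigenvalues of H: 4.6972, 8.3028.
Both eigenvalues > 0, so H is positive definite -> x* is a strict local min.

min


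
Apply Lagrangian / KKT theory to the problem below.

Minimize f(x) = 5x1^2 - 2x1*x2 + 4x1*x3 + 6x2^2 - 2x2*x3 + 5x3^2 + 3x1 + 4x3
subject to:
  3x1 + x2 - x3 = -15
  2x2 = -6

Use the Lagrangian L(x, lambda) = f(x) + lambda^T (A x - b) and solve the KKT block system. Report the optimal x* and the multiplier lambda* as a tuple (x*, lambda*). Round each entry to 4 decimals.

Form the Lagrangian:
  L(x, lambda) = (1/2) x^T Q x + c^T x + lambda^T (A x - b)
Stationarity (grad_x L = 0): Q x + c + A^T lambda = 0.
Primal feasibility: A x = b.

This gives the KKT block system:
  [ Q   A^T ] [ x     ]   [-c ]
  [ A    0  ] [ lambda ] = [ b ]

Solving the linear system:
  x*      = (-3.6048, -3, 1.1855)
  lambda* = (7.4355, 11.8629)
  f(x*)   = 88.3185

x* = (-3.6048, -3, 1.1855), lambda* = (7.4355, 11.8629)


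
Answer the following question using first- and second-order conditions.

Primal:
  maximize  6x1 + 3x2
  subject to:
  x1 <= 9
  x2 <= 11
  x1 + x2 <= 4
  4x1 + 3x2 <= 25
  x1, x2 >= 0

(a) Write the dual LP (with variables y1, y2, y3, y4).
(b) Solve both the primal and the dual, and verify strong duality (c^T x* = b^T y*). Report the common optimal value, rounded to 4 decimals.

The standard primal-dual pair for 'max c^T x s.t. A x <= b, x >= 0' is:
  Dual:  min b^T y  s.t.  A^T y >= c,  y >= 0.

So the dual LP is:
  minimize  9y1 + 11y2 + 4y3 + 25y4
  subject to:
    y1 + y3 + 4y4 >= 6
    y2 + y3 + 3y4 >= 3
    y1, y2, y3, y4 >= 0

Solving the primal: x* = (4, 0).
  primal value c^T x* = 24.
Solving the dual: y* = (0, 0, 6, 0).
  dual value b^T y* = 24.
Strong duality: c^T x* = b^T y*. Confirmed.

24


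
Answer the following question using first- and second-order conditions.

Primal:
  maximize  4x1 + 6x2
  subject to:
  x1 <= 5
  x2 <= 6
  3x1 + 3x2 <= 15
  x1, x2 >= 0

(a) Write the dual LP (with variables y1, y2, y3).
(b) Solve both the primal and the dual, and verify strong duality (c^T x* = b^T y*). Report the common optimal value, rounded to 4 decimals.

The standard primal-dual pair for 'max c^T x s.t. A x <= b, x >= 0' is:
  Dual:  min b^T y  s.t.  A^T y >= c,  y >= 0.

So the dual LP is:
  minimize  5y1 + 6y2 + 15y3
  subject to:
    y1 + 3y3 >= 4
    y2 + 3y3 >= 6
    y1, y2, y3 >= 0

Solving the primal: x* = (0, 5).
  primal value c^T x* = 30.
Solving the dual: y* = (0, 0, 2).
  dual value b^T y* = 30.
Strong duality: c^T x* = b^T y*. Confirmed.

30


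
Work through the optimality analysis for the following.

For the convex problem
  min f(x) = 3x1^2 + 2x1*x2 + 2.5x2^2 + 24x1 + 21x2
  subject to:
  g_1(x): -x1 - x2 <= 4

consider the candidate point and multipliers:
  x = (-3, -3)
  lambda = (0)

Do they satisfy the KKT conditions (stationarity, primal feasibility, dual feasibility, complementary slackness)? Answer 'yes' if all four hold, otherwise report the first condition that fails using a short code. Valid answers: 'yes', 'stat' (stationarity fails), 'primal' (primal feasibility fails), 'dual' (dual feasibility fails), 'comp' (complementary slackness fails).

Gradient of f: grad f(x) = Q x + c = (0, 0)
Constraint values g_i(x) = a_i^T x - b_i:
  g_1((-3, -3)) = 2
Stationarity residual: grad f(x) + sum_i lambda_i a_i = (0, 0)
  -> stationarity OK
Primal feasibility (all g_i <= 0): FAILS
Dual feasibility (all lambda_i >= 0): OK
Complementary slackness (lambda_i * g_i(x) = 0 for all i): OK

Verdict: the first failing condition is primal_feasibility -> primal.

primal


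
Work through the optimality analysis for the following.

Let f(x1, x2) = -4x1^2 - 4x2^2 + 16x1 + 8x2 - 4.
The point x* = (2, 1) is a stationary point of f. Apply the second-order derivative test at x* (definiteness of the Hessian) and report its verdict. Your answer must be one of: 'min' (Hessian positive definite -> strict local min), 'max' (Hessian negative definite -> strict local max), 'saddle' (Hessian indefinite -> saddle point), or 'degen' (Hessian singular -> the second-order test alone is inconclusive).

Compute the Hessian H = grad^2 f:
  H = [[-8, 0], [0, -8]]
Verify stationarity: grad f(x*) = H x* + g = (0, 0).
Eigenvalues of H: -8, -8.
Both eigenvalues < 0, so H is negative definite -> x* is a strict local max.

max


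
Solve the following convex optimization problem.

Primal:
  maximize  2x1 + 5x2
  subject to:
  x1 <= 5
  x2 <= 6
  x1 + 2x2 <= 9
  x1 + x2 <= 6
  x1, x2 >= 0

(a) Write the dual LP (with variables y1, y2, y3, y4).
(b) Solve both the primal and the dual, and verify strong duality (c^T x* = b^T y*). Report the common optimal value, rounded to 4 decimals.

The standard primal-dual pair for 'max c^T x s.t. A x <= b, x >= 0' is:
  Dual:  min b^T y  s.t.  A^T y >= c,  y >= 0.

So the dual LP is:
  minimize  5y1 + 6y2 + 9y3 + 6y4
  subject to:
    y1 + y3 + y4 >= 2
    y2 + 2y3 + y4 >= 5
    y1, y2, y3, y4 >= 0

Solving the primal: x* = (0, 4.5).
  primal value c^T x* = 22.5.
Solving the dual: y* = (0, 0, 2.5, 0).
  dual value b^T y* = 22.5.
Strong duality: c^T x* = b^T y*. Confirmed.

22.5


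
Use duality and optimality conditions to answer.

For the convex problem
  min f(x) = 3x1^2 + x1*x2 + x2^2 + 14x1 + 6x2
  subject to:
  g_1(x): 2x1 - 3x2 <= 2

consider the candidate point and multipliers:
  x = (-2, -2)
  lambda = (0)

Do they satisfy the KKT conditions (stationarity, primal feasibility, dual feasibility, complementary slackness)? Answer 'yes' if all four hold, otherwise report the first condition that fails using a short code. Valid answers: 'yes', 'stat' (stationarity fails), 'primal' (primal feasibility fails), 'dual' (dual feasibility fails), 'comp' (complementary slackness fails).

Gradient of f: grad f(x) = Q x + c = (0, 0)
Constraint values g_i(x) = a_i^T x - b_i:
  g_1((-2, -2)) = 0
Stationarity residual: grad f(x) + sum_i lambda_i a_i = (0, 0)
  -> stationarity OK
Primal feasibility (all g_i <= 0): OK
Dual feasibility (all lambda_i >= 0): OK
Complementary slackness (lambda_i * g_i(x) = 0 for all i): OK

Verdict: yes, KKT holds.

yes


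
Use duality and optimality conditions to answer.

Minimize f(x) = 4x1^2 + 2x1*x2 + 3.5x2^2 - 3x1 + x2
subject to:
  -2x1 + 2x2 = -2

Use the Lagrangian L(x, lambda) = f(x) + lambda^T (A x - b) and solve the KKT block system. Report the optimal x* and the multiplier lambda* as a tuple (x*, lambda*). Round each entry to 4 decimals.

Form the Lagrangian:
  L(x, lambda) = (1/2) x^T Q x + c^T x + lambda^T (A x - b)
Stationarity (grad_x L = 0): Q x + c + A^T lambda = 0.
Primal feasibility: A x = b.

This gives the KKT block system:
  [ Q   A^T ] [ x     ]   [-c ]
  [ A    0  ] [ lambda ] = [ b ]

Solving the linear system:
  x*      = (0.5789, -0.4211)
  lambda* = (0.3947)
  f(x*)   = -0.6842

x* = (0.5789, -0.4211), lambda* = (0.3947)


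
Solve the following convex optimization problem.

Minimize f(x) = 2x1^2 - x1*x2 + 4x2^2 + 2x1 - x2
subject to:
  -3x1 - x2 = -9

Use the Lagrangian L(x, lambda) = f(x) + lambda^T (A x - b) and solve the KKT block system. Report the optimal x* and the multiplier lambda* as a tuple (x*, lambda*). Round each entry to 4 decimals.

Form the Lagrangian:
  L(x, lambda) = (1/2) x^T Q x + c^T x + lambda^T (A x - b)
Stationarity (grad_x L = 0): Q x + c + A^T lambda = 0.
Primal feasibility: A x = b.

This gives the KKT block system:
  [ Q   A^T ] [ x     ]   [-c ]
  [ A    0  ] [ lambda ] = [ b ]

Solving the linear system:
  x*      = (2.6829, 0.9512)
  lambda* = (3.9268)
  f(x*)   = 19.878

x* = (2.6829, 0.9512), lambda* = (3.9268)


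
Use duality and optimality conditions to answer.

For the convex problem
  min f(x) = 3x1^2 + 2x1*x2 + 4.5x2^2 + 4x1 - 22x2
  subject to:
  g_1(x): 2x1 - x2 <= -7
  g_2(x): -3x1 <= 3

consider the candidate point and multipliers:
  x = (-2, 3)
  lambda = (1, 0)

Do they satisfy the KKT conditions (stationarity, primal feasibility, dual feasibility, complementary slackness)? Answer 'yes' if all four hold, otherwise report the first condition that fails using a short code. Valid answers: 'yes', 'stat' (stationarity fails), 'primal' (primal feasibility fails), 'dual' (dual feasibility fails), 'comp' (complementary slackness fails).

Gradient of f: grad f(x) = Q x + c = (-2, 1)
Constraint values g_i(x) = a_i^T x - b_i:
  g_1((-2, 3)) = 0
  g_2((-2, 3)) = 3
Stationarity residual: grad f(x) + sum_i lambda_i a_i = (0, 0)
  -> stationarity OK
Primal feasibility (all g_i <= 0): FAILS
Dual feasibility (all lambda_i >= 0): OK
Complementary slackness (lambda_i * g_i(x) = 0 for all i): OK

Verdict: the first failing condition is primal_feasibility -> primal.

primal


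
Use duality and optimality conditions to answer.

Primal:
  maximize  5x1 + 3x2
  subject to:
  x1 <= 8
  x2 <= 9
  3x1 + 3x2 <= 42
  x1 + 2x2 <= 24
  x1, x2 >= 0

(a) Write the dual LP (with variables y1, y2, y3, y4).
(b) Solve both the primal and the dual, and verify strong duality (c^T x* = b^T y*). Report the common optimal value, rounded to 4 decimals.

The standard primal-dual pair for 'max c^T x s.t. A x <= b, x >= 0' is:
  Dual:  min b^T y  s.t.  A^T y >= c,  y >= 0.

So the dual LP is:
  minimize  8y1 + 9y2 + 42y3 + 24y4
  subject to:
    y1 + 3y3 + y4 >= 5
    y2 + 3y3 + 2y4 >= 3
    y1, y2, y3, y4 >= 0

Solving the primal: x* = (8, 6).
  primal value c^T x* = 58.
Solving the dual: y* = (2, 0, 1, 0).
  dual value b^T y* = 58.
Strong duality: c^T x* = b^T y*. Confirmed.

58


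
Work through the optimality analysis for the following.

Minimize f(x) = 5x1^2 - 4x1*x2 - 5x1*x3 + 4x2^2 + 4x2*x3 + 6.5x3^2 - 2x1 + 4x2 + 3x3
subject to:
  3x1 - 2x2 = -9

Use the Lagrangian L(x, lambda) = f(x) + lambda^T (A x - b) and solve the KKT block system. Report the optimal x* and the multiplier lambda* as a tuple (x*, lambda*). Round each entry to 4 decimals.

Form the Lagrangian:
  L(x, lambda) = (1/2) x^T Q x + c^T x + lambda^T (A x - b)
Stationarity (grad_x L = 0): Q x + c + A^T lambda = 0.
Primal feasibility: A x = b.

This gives the KKT block system:
  [ Q   A^T ] [ x     ]   [-c ]
  [ A    0  ] [ lambda ] = [ b ]

Solving the linear system:
  x*      = (-2.4106, 0.8841, -1.43)
  lambda* = (7.4976)
  f(x*)   = 35.7729

x* = (-2.4106, 0.8841, -1.43), lambda* = (7.4976)


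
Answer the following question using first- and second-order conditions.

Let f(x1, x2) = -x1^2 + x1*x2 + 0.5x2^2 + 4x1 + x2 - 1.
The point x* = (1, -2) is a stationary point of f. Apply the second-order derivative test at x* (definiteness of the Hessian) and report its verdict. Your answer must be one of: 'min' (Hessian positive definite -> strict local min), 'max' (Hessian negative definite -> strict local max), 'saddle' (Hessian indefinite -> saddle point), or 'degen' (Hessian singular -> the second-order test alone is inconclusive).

Compute the Hessian H = grad^2 f:
  H = [[-2, 1], [1, 1]]
Verify stationarity: grad f(x*) = H x* + g = (0, 0).
Eigenvalues of H: -2.3028, 1.3028.
Eigenvalues have mixed signs, so H is indefinite -> x* is a saddle point.

saddle


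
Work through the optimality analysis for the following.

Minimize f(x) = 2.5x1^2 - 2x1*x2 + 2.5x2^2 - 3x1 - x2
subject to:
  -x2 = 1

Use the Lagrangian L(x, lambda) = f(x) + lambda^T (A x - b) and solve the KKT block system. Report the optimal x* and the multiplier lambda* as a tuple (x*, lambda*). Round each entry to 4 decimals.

Form the Lagrangian:
  L(x, lambda) = (1/2) x^T Q x + c^T x + lambda^T (A x - b)
Stationarity (grad_x L = 0): Q x + c + A^T lambda = 0.
Primal feasibility: A x = b.

This gives the KKT block system:
  [ Q   A^T ] [ x     ]   [-c ]
  [ A    0  ] [ lambda ] = [ b ]

Solving the linear system:
  x*      = (0.2, -1)
  lambda* = (-6.4)
  f(x*)   = 3.4

x* = (0.2, -1), lambda* = (-6.4)


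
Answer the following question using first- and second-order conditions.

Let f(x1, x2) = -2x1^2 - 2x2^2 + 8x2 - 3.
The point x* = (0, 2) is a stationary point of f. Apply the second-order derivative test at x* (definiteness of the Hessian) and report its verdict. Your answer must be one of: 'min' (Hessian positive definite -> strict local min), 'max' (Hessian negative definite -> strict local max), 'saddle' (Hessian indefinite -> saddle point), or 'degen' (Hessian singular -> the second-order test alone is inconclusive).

Compute the Hessian H = grad^2 f:
  H = [[-4, 0], [0, -4]]
Verify stationarity: grad f(x*) = H x* + g = (0, 0).
Eigenvalues of H: -4, -4.
Both eigenvalues < 0, so H is negative definite -> x* is a strict local max.

max


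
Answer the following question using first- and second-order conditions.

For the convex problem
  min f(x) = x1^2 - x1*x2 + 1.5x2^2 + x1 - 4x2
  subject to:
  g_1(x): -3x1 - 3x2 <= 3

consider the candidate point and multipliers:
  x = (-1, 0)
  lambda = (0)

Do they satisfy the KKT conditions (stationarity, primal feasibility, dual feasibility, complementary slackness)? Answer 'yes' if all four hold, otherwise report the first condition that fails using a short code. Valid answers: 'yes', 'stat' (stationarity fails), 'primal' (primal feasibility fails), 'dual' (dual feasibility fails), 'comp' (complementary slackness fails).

Gradient of f: grad f(x) = Q x + c = (-1, -3)
Constraint values g_i(x) = a_i^T x - b_i:
  g_1((-1, 0)) = 0
Stationarity residual: grad f(x) + sum_i lambda_i a_i = (-1, -3)
  -> stationarity FAILS
Primal feasibility (all g_i <= 0): OK
Dual feasibility (all lambda_i >= 0): OK
Complementary slackness (lambda_i * g_i(x) = 0 for all i): OK

Verdict: the first failing condition is stationarity -> stat.

stat


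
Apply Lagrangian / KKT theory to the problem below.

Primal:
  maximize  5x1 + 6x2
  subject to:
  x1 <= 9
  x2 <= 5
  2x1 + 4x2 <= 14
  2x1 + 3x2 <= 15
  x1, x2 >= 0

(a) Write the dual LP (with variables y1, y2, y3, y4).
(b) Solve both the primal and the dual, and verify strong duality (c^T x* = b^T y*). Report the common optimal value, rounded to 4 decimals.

The standard primal-dual pair for 'max c^T x s.t. A x <= b, x >= 0' is:
  Dual:  min b^T y  s.t.  A^T y >= c,  y >= 0.

So the dual LP is:
  minimize  9y1 + 5y2 + 14y3 + 15y4
  subject to:
    y1 + 2y3 + 2y4 >= 5
    y2 + 4y3 + 3y4 >= 6
    y1, y2, y3, y4 >= 0

Solving the primal: x* = (7, 0).
  primal value c^T x* = 35.
Solving the dual: y* = (0, 0, 2.5, 0).
  dual value b^T y* = 35.
Strong duality: c^T x* = b^T y*. Confirmed.

35


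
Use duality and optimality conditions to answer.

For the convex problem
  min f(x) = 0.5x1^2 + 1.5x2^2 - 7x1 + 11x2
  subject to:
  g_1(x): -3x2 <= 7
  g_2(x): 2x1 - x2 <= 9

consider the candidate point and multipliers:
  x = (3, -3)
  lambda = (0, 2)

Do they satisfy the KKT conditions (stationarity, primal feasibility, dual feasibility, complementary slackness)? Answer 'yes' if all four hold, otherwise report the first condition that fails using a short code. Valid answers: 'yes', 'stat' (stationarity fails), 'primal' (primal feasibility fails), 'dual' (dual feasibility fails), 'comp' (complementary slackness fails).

Gradient of f: grad f(x) = Q x + c = (-4, 2)
Constraint values g_i(x) = a_i^T x - b_i:
  g_1((3, -3)) = 2
  g_2((3, -3)) = 0
Stationarity residual: grad f(x) + sum_i lambda_i a_i = (0, 0)
  -> stationarity OK
Primal feasibility (all g_i <= 0): FAILS
Dual feasibility (all lambda_i >= 0): OK
Complementary slackness (lambda_i * g_i(x) = 0 for all i): OK

Verdict: the first failing condition is primal_feasibility -> primal.

primal


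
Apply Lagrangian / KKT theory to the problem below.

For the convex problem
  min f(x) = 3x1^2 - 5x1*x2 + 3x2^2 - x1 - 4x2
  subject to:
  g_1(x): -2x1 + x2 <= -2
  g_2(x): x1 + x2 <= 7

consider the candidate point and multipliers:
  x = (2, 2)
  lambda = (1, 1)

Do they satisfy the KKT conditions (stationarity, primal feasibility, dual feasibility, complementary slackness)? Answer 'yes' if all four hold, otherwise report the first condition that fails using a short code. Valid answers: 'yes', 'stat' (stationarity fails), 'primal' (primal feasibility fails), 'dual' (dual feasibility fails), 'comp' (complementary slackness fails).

Gradient of f: grad f(x) = Q x + c = (1, -2)
Constraint values g_i(x) = a_i^T x - b_i:
  g_1((2, 2)) = 0
  g_2((2, 2)) = -3
Stationarity residual: grad f(x) + sum_i lambda_i a_i = (0, 0)
  -> stationarity OK
Primal feasibility (all g_i <= 0): OK
Dual feasibility (all lambda_i >= 0): OK
Complementary slackness (lambda_i * g_i(x) = 0 for all i): FAILS

Verdict: the first failing condition is complementary_slackness -> comp.

comp


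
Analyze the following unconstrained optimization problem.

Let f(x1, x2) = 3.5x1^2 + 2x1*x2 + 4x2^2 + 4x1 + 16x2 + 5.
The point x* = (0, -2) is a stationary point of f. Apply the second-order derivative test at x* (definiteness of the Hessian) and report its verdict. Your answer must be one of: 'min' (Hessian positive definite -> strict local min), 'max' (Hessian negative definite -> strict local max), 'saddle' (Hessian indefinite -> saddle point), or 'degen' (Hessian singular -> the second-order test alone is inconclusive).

Compute the Hessian H = grad^2 f:
  H = [[7, 2], [2, 8]]
Verify stationarity: grad f(x*) = H x* + g = (0, 0).
Eigenvalues of H: 5.4384, 9.5616.
Both eigenvalues > 0, so H is positive definite -> x* is a strict local min.

min


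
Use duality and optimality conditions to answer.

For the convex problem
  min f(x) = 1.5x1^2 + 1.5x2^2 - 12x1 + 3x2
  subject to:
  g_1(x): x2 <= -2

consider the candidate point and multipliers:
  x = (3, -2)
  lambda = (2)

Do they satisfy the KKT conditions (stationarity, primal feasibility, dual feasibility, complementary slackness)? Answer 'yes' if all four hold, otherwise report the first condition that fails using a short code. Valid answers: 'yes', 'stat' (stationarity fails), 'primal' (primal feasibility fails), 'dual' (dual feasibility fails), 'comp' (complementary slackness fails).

Gradient of f: grad f(x) = Q x + c = (-3, -3)
Constraint values g_i(x) = a_i^T x - b_i:
  g_1((3, -2)) = 0
Stationarity residual: grad f(x) + sum_i lambda_i a_i = (-3, -1)
  -> stationarity FAILS
Primal feasibility (all g_i <= 0): OK
Dual feasibility (all lambda_i >= 0): OK
Complementary slackness (lambda_i * g_i(x) = 0 for all i): OK

Verdict: the first failing condition is stationarity -> stat.

stat


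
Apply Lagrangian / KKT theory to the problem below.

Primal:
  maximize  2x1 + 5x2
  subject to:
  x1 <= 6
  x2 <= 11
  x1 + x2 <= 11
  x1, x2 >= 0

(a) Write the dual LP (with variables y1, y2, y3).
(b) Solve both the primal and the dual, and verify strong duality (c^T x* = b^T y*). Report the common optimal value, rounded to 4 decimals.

The standard primal-dual pair for 'max c^T x s.t. A x <= b, x >= 0' is:
  Dual:  min b^T y  s.t.  A^T y >= c,  y >= 0.

So the dual LP is:
  minimize  6y1 + 11y2 + 11y3
  subject to:
    y1 + y3 >= 2
    y2 + y3 >= 5
    y1, y2, y3 >= 0

Solving the primal: x* = (0, 11).
  primal value c^T x* = 55.
Solving the dual: y* = (0, 0, 5).
  dual value b^T y* = 55.
Strong duality: c^T x* = b^T y*. Confirmed.

55


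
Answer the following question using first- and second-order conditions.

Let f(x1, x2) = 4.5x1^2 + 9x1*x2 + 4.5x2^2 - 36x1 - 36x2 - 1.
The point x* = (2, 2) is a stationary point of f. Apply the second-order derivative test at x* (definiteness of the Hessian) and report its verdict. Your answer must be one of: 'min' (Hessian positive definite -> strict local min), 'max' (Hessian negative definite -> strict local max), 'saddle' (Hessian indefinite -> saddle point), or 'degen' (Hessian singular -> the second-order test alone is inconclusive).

Compute the Hessian H = grad^2 f:
  H = [[9, 9], [9, 9]]
Verify stationarity: grad f(x*) = H x* + g = (0, 0).
Eigenvalues of H: 0, 18.
H has a zero eigenvalue (singular; positive semidefinite but not definite), so H is neither positive definite, negative definite, nor indefinite. The second-order test alone is inconclusive -> degen.
(Indeed, f is constant along the null direction of H through x*, so x* is not a strict local extremum.)

degen


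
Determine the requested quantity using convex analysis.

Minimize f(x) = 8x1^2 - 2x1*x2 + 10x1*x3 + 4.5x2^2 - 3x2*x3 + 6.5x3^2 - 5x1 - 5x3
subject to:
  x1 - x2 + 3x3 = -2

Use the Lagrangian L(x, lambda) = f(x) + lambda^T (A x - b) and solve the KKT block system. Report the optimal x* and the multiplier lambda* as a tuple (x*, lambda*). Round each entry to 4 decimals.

Form the Lagrangian:
  L(x, lambda) = (1/2) x^T Q x + c^T x + lambda^T (A x - b)
Stationarity (grad_x L = 0): Q x + c + A^T lambda = 0.
Primal feasibility: A x = b.

This gives the KKT block system:
  [ Q   A^T ] [ x     ]   [-c ]
  [ A    0  ] [ lambda ] = [ b ]

Solving the linear system:
  x*      = (0.6404, 0.2352, -0.8017)
  lambda* = (3.2414)
  f(x*)   = 3.6447

x* = (0.6404, 0.2352, -0.8017), lambda* = (3.2414)


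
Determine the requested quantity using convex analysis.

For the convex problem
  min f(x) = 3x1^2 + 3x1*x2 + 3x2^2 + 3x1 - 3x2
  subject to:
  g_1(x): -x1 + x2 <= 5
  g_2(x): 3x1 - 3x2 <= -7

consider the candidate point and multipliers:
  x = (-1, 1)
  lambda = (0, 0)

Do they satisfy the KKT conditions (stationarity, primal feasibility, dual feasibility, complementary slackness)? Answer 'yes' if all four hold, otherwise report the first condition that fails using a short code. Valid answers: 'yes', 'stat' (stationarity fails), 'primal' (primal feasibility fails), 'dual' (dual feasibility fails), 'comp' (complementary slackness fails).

Gradient of f: grad f(x) = Q x + c = (0, 0)
Constraint values g_i(x) = a_i^T x - b_i:
  g_1((-1, 1)) = -3
  g_2((-1, 1)) = 1
Stationarity residual: grad f(x) + sum_i lambda_i a_i = (0, 0)
  -> stationarity OK
Primal feasibility (all g_i <= 0): FAILS
Dual feasibility (all lambda_i >= 0): OK
Complementary slackness (lambda_i * g_i(x) = 0 for all i): OK

Verdict: the first failing condition is primal_feasibility -> primal.

primal


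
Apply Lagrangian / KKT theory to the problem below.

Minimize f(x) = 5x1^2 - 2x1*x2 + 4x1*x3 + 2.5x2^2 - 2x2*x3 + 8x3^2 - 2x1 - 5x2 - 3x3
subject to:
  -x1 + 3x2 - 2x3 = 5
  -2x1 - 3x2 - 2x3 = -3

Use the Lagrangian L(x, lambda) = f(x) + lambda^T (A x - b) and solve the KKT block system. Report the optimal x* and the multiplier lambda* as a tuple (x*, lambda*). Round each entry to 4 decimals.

Form the Lagrangian:
  L(x, lambda) = (1/2) x^T Q x + c^T x + lambda^T (A x - b)
Stationarity (grad_x L = 0): Q x + c + A^T lambda = 0.
Primal feasibility: A x = b.

This gives the KKT block system:
  [ Q   A^T ] [ x     ]   [-c ]
  [ A    0  ] [ lambda ] = [ b ]

Solving the linear system:
  x*      = (-0.2359, 1.3727, -0.3231)
  lambda* = (-3.4614, -2.4676)
  f(x*)   = 2.2409

x* = (-0.2359, 1.3727, -0.3231), lambda* = (-3.4614, -2.4676)


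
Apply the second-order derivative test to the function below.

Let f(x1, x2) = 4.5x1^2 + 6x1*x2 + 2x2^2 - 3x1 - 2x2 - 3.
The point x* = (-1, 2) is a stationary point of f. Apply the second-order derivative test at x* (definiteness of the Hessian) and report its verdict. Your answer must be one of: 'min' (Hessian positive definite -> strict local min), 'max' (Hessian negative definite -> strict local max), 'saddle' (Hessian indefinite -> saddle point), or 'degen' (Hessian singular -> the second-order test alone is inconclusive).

Compute the Hessian H = grad^2 f:
  H = [[9, 6], [6, 4]]
Verify stationarity: grad f(x*) = H x* + g = (0, 0).
Eigenvalues of H: 0, 13.
H has a zero eigenvalue (singular; positive semidefinite but not definite), so H is neither positive definite, negative definite, nor indefinite. The second-order test alone is inconclusive -> degen.
(Indeed, f is constant along the null direction of H through x*, so x* is not a strict local extremum.)

degen


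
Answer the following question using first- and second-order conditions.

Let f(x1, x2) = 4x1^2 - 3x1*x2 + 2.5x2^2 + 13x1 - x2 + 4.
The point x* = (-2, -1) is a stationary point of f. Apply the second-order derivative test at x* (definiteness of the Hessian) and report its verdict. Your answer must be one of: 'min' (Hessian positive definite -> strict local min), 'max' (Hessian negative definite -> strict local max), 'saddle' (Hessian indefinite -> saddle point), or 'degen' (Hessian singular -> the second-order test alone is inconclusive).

Compute the Hessian H = grad^2 f:
  H = [[8, -3], [-3, 5]]
Verify stationarity: grad f(x*) = H x* + g = (0, 0).
Eigenvalues of H: 3.1459, 9.8541.
Both eigenvalues > 0, so H is positive definite -> x* is a strict local min.

min


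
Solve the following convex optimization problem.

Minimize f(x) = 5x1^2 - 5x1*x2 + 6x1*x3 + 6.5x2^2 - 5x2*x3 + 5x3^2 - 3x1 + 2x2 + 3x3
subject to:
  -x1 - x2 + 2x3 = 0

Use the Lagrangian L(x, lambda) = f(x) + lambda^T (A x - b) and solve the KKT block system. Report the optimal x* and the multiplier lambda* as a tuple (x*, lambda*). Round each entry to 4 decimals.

Form the Lagrangian:
  L(x, lambda) = (1/2) x^T Q x + c^T x + lambda^T (A x - b)
Stationarity (grad_x L = 0): Q x + c + A^T lambda = 0.
Primal feasibility: A x = b.

This gives the KKT block system:
  [ Q   A^T ] [ x     ]   [-c ]
  [ A    0  ] [ lambda ] = [ b ]

Solving the linear system:
  x*      = (0.046, -0.3246, -0.1393)
  lambda* = (-1.753)
  f(x*)   = -0.6025

x* = (0.046, -0.3246, -0.1393), lambda* = (-1.753)


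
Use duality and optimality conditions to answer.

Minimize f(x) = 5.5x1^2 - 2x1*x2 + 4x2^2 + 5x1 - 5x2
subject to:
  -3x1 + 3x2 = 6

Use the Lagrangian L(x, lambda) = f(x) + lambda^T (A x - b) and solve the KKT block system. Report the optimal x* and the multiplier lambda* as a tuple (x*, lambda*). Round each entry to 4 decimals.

Form the Lagrangian:
  L(x, lambda) = (1/2) x^T Q x + c^T x + lambda^T (A x - b)
Stationarity (grad_x L = 0): Q x + c + A^T lambda = 0.
Primal feasibility: A x = b.

This gives the KKT block system:
  [ Q   A^T ] [ x     ]   [-c ]
  [ A    0  ] [ lambda ] = [ b ]

Solving the linear system:
  x*      = (-0.8, 1.2)
  lambda* = (-2.0667)
  f(x*)   = 1.2

x* = (-0.8, 1.2), lambda* = (-2.0667)


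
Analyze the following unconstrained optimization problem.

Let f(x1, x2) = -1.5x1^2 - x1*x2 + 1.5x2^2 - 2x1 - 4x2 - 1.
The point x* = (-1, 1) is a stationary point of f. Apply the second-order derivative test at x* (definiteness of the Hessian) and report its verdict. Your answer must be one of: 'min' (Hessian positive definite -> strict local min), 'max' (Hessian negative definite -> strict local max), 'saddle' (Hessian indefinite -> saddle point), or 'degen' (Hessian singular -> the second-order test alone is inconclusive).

Compute the Hessian H = grad^2 f:
  H = [[-3, -1], [-1, 3]]
Verify stationarity: grad f(x*) = H x* + g = (0, 0).
Eigenvalues of H: -3.1623, 3.1623.
Eigenvalues have mixed signs, so H is indefinite -> x* is a saddle point.

saddle


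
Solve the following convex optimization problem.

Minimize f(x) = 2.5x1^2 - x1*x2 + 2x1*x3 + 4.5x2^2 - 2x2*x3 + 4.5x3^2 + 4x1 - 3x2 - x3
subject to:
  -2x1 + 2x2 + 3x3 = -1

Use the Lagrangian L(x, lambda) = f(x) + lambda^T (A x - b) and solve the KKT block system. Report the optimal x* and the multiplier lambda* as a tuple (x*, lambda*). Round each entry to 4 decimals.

Form the Lagrangian:
  L(x, lambda) = (1/2) x^T Q x + c^T x + lambda^T (A x - b)
Stationarity (grad_x L = 0): Q x + c + A^T lambda = 0.
Primal feasibility: A x = b.

This gives the KKT block system:
  [ Q   A^T ] [ x     ]   [-c ]
  [ A    0  ] [ lambda ] = [ b ]

Solving the linear system:
  x*      = (-0.1048, -0.0726, -0.3548)
  lambda* = (1.4194)
  f(x*)   = 0.7863

x* = (-0.1048, -0.0726, -0.3548), lambda* = (1.4194)


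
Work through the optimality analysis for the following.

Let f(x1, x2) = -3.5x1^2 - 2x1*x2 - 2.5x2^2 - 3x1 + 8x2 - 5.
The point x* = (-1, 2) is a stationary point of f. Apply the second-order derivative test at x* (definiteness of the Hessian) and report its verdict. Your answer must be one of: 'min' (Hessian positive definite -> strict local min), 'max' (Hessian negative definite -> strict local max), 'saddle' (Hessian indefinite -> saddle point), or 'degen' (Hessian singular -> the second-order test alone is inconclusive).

Compute the Hessian H = grad^2 f:
  H = [[-7, -2], [-2, -5]]
Verify stationarity: grad f(x*) = H x* + g = (0, 0).
Eigenvalues of H: -8.2361, -3.7639.
Both eigenvalues < 0, so H is negative definite -> x* is a strict local max.

max


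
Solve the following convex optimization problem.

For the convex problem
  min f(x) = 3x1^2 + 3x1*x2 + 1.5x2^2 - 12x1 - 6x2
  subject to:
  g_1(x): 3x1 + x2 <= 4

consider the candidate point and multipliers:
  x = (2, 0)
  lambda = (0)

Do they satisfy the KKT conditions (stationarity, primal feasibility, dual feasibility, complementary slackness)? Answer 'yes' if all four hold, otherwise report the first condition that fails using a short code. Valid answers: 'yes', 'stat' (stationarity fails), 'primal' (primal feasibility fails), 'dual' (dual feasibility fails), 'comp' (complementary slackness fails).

Gradient of f: grad f(x) = Q x + c = (0, 0)
Constraint values g_i(x) = a_i^T x - b_i:
  g_1((2, 0)) = 2
Stationarity residual: grad f(x) + sum_i lambda_i a_i = (0, 0)
  -> stationarity OK
Primal feasibility (all g_i <= 0): FAILS
Dual feasibility (all lambda_i >= 0): OK
Complementary slackness (lambda_i * g_i(x) = 0 for all i): OK

Verdict: the first failing condition is primal_feasibility -> primal.

primal


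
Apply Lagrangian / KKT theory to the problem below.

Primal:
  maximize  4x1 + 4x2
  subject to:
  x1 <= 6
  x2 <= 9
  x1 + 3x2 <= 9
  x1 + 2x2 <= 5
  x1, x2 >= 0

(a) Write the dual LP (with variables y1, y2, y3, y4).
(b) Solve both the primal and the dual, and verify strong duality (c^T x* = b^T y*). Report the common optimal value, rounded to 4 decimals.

The standard primal-dual pair for 'max c^T x s.t. A x <= b, x >= 0' is:
  Dual:  min b^T y  s.t.  A^T y >= c,  y >= 0.

So the dual LP is:
  minimize  6y1 + 9y2 + 9y3 + 5y4
  subject to:
    y1 + y3 + y4 >= 4
    y2 + 3y3 + 2y4 >= 4
    y1, y2, y3, y4 >= 0

Solving the primal: x* = (5, 0).
  primal value c^T x* = 20.
Solving the dual: y* = (0, 0, 0, 4).
  dual value b^T y* = 20.
Strong duality: c^T x* = b^T y*. Confirmed.

20


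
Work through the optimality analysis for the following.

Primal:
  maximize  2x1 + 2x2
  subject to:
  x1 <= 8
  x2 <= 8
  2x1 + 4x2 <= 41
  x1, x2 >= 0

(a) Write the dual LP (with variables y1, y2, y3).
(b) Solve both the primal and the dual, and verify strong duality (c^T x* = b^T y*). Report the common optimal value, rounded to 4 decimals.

The standard primal-dual pair for 'max c^T x s.t. A x <= b, x >= 0' is:
  Dual:  min b^T y  s.t.  A^T y >= c,  y >= 0.

So the dual LP is:
  minimize  8y1 + 8y2 + 41y3
  subject to:
    y1 + 2y3 >= 2
    y2 + 4y3 >= 2
    y1, y2, y3 >= 0

Solving the primal: x* = (8, 6.25).
  primal value c^T x* = 28.5.
Solving the dual: y* = (1, 0, 0.5).
  dual value b^T y* = 28.5.
Strong duality: c^T x* = b^T y*. Confirmed.

28.5


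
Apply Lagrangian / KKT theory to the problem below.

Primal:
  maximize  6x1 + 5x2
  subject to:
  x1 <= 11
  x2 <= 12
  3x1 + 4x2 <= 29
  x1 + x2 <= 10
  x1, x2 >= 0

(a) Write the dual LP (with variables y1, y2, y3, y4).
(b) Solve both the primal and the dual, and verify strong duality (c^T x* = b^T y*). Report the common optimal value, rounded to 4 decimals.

The standard primal-dual pair for 'max c^T x s.t. A x <= b, x >= 0' is:
  Dual:  min b^T y  s.t.  A^T y >= c,  y >= 0.

So the dual LP is:
  minimize  11y1 + 12y2 + 29y3 + 10y4
  subject to:
    y1 + 3y3 + y4 >= 6
    y2 + 4y3 + y4 >= 5
    y1, y2, y3, y4 >= 0

Solving the primal: x* = (9.6667, 0).
  primal value c^T x* = 58.
Solving the dual: y* = (0, 0, 2, 0).
  dual value b^T y* = 58.
Strong duality: c^T x* = b^T y*. Confirmed.

58


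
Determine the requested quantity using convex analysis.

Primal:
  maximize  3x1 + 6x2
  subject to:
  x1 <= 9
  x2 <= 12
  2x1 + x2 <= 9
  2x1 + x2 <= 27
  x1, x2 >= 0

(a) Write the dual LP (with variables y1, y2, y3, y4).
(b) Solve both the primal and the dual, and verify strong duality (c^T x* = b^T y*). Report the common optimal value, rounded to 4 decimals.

The standard primal-dual pair for 'max c^T x s.t. A x <= b, x >= 0' is:
  Dual:  min b^T y  s.t.  A^T y >= c,  y >= 0.

So the dual LP is:
  minimize  9y1 + 12y2 + 9y3 + 27y4
  subject to:
    y1 + 2y3 + 2y4 >= 3
    y2 + y3 + y4 >= 6
    y1, y2, y3, y4 >= 0

Solving the primal: x* = (0, 9).
  primal value c^T x* = 54.
Solving the dual: y* = (0, 0, 6, 0).
  dual value b^T y* = 54.
Strong duality: c^T x* = b^T y*. Confirmed.

54


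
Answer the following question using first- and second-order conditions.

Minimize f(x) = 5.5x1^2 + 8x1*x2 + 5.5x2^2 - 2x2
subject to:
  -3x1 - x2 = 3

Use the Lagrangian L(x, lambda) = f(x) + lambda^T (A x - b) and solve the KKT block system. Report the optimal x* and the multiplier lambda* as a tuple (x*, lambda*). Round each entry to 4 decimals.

Form the Lagrangian:
  L(x, lambda) = (1/2) x^T Q x + c^T x + lambda^T (A x - b)
Stationarity (grad_x L = 0): Q x + c + A^T lambda = 0.
Primal feasibility: A x = b.

This gives the KKT block system:
  [ Q   A^T ] [ x     ]   [-c ]
  [ A    0  ] [ lambda ] = [ b ]

Solving the linear system:
  x*      = (-1.3065, 0.9194)
  lambda* = (-2.3387)
  f(x*)   = 2.5887

x* = (-1.3065, 0.9194), lambda* = (-2.3387)


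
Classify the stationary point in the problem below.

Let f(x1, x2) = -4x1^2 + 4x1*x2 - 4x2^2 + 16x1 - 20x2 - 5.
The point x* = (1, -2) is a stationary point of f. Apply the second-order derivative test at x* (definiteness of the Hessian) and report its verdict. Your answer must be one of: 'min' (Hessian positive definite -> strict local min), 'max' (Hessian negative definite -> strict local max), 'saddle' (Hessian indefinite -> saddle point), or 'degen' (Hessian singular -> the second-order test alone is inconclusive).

Compute the Hessian H = grad^2 f:
  H = [[-8, 4], [4, -8]]
Verify stationarity: grad f(x*) = H x* + g = (0, 0).
Eigenvalues of H: -12, -4.
Both eigenvalues < 0, so H is negative definite -> x* is a strict local max.

max


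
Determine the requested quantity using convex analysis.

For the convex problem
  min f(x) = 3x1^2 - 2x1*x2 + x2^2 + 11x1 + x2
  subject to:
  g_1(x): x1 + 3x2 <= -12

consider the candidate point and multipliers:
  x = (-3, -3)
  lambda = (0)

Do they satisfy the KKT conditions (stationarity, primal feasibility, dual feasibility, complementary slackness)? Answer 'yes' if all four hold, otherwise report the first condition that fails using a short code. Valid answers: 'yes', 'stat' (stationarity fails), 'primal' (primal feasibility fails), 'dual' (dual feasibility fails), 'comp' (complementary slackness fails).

Gradient of f: grad f(x) = Q x + c = (-1, 1)
Constraint values g_i(x) = a_i^T x - b_i:
  g_1((-3, -3)) = 0
Stationarity residual: grad f(x) + sum_i lambda_i a_i = (-1, 1)
  -> stationarity FAILS
Primal feasibility (all g_i <= 0): OK
Dual feasibility (all lambda_i >= 0): OK
Complementary slackness (lambda_i * g_i(x) = 0 for all i): OK

Verdict: the first failing condition is stationarity -> stat.

stat


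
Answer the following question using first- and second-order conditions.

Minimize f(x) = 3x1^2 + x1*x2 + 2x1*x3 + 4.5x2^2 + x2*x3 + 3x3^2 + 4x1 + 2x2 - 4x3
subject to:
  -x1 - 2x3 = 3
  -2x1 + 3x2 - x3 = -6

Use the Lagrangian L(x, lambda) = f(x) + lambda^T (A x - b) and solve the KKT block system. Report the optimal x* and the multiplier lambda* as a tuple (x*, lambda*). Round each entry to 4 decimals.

Form the Lagrangian:
  L(x, lambda) = (1/2) x^T Q x + c^T x + lambda^T (A x - b)
Stationarity (grad_x L = 0): Q x + c + A^T lambda = 0.
Primal feasibility: A x = b.

This gives the KKT block system:
  [ Q   A^T ] [ x     ]   [-c ]
  [ A    0  ] [ lambda ] = [ b ]

Solving the linear system:
  x*      = (0.5758, -2.2121, -1.7879)
  lambda* = (-11.0808, 6.3737)
  f(x*)   = 38.2576

x* = (0.5758, -2.2121, -1.7879), lambda* = (-11.0808, 6.3737)


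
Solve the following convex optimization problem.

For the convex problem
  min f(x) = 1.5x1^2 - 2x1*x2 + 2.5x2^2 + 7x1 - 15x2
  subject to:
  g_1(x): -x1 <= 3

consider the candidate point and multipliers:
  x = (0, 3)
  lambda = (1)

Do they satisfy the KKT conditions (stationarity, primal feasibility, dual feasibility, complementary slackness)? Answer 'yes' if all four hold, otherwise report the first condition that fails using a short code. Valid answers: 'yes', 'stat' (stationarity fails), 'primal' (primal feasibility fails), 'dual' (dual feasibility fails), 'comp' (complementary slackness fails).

Gradient of f: grad f(x) = Q x + c = (1, 0)
Constraint values g_i(x) = a_i^T x - b_i:
  g_1((0, 3)) = -3
Stationarity residual: grad f(x) + sum_i lambda_i a_i = (0, 0)
  -> stationarity OK
Primal feasibility (all g_i <= 0): OK
Dual feasibility (all lambda_i >= 0): OK
Complementary slackness (lambda_i * g_i(x) = 0 for all i): FAILS

Verdict: the first failing condition is complementary_slackness -> comp.

comp


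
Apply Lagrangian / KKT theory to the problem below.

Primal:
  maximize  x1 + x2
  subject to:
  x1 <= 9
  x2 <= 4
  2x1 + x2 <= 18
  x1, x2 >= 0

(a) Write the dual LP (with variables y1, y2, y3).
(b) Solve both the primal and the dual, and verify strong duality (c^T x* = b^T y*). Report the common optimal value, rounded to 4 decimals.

The standard primal-dual pair for 'max c^T x s.t. A x <= b, x >= 0' is:
  Dual:  min b^T y  s.t.  A^T y >= c,  y >= 0.

So the dual LP is:
  minimize  9y1 + 4y2 + 18y3
  subject to:
    y1 + 2y3 >= 1
    y2 + y3 >= 1
    y1, y2, y3 >= 0

Solving the primal: x* = (7, 4).
  primal value c^T x* = 11.
Solving the dual: y* = (0, 0.5, 0.5).
  dual value b^T y* = 11.
Strong duality: c^T x* = b^T y*. Confirmed.

11


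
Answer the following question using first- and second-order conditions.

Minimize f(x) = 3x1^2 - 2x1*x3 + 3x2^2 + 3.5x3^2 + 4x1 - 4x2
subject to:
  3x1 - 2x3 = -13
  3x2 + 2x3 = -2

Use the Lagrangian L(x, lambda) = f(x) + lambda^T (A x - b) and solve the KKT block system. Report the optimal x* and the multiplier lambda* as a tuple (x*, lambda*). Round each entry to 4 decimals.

Form the Lagrangian:
  L(x, lambda) = (1/2) x^T Q x + c^T x + lambda^T (A x - b)
Stationarity (grad_x L = 0): Q x + c + A^T lambda = 0.
Primal feasibility: A x = b.

This gives the KKT block system:
  [ Q   A^T ] [ x     ]   [-c ]
  [ A    0  ] [ lambda ] = [ b ]

Solving the linear system:
  x*      = (-4.2874, -0.7126, 0.069)
  lambda* = (7.2874, 2.7586)
  f(x*)   = 42.977

x* = (-4.2874, -0.7126, 0.069), lambda* = (7.2874, 2.7586)


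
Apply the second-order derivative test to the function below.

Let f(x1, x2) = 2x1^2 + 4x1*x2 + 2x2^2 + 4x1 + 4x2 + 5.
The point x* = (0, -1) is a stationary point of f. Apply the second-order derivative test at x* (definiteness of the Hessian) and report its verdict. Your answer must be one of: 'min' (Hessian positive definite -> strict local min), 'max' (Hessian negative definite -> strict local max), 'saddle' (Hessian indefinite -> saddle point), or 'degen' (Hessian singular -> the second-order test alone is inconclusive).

Compute the Hessian H = grad^2 f:
  H = [[4, 4], [4, 4]]
Verify stationarity: grad f(x*) = H x* + g = (0, 0).
Eigenvalues of H: 0, 8.
H has a zero eigenvalue (singular; positive semidefinite but not definite), so H is neither positive definite, negative definite, nor indefinite. The second-order test alone is inconclusive -> degen.
(Indeed, f is constant along the null direction of H through x*, so x* is not a strict local extremum.)

degen
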